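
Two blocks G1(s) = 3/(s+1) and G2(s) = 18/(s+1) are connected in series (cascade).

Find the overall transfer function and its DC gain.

Series: multiply transfer functions. G_eq = 3/(s+1) × 18/(s+1) = 54/((s+1)(s+1)). DC gain = 54/(1×1) = 54.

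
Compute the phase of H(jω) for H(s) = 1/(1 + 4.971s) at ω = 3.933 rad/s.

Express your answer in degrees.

Phase = -arctan(ωτ) = -arctan(3.933 × 4.971) = -87.1°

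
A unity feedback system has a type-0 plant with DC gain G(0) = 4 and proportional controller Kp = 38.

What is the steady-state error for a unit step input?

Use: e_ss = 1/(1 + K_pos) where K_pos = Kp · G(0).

K_pos = Kp · G(0) = 38 × 4 = 152. e_ss = 1/(1 + 152) = 0.0065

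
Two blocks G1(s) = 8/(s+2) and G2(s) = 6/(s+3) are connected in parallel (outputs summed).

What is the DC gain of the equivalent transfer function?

Parallel: G_eq = G1 + G2. DC gain = G1(0) + G2(0) = 8/2 + 6/3 = 4 + 2 = 6.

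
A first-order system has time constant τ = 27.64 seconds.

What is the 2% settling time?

For first-order system, 2% settling time ≈ 4τ = 4 × 27.64 = 110.56 s.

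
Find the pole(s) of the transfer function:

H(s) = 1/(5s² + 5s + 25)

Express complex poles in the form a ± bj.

Discriminant = 5² - 4×5×25 = 25 - 500 = -475 < 0, so the poles are a complex conjugate pair s = (-5 ± j√475)/(2×5). Real part = -5/(2×5) = -5/10 = -0.5; imaginary part = ±√475/(2×5) ≈ 2.1794. Poles: s = -0.5 ± 2.1794j.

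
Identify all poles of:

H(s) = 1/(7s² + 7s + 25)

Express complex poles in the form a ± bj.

Discriminant = 7² - 4×7×25 = 49 - 700 = -651 < 0, so the poles are a complex conjugate pair s = (-7 ± j√651)/(2×7). Real part = -7/(2×7) = -7/14 = -0.5; imaginary part = ±√651/(2×7) ≈ 1.8225. Poles: s = -0.5 ± 1.8225j.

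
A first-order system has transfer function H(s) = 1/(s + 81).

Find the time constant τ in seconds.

For H(s) = 1/(s + 1/τ), the pole is at -1/τ = -81, so τ = 1/81 = 0.0123 s.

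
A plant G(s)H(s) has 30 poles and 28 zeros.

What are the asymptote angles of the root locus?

n - m = 30 - 28 = 2. Angles: θk = (2k + 1)·180°/2 = 90°, 270°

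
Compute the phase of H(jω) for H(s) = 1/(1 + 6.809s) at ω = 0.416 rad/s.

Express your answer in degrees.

Phase = -arctan(ωτ) = -arctan(0.416 × 6.809) = -70.6°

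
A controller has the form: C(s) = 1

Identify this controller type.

This is a Proportional (P) controller.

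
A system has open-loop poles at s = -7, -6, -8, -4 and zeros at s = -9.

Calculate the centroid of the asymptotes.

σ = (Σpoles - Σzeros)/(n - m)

σ = (Σpoles - Σzeros)/(n - m) = (-25 - (-9))/(4 - 1) = -16/3 = -5.33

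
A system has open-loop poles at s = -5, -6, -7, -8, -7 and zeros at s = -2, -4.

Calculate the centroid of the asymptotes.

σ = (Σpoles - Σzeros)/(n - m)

σ = (Σpoles - Σzeros)/(n - m) = (-33 - (-6))/(5 - 2) = -27/3 = -9.0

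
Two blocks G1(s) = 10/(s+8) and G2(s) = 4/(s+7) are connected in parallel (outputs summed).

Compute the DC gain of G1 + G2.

Parallel: G_eq = G1 + G2. DC gain = G1(0) + G2(0) = 10/8 + 4/7 = 1.25 + 0.5714 = 1.8214.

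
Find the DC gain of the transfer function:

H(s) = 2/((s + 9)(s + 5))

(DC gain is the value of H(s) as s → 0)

DC gain = H(0) = 2/(9 × 5) = 2/45 = 0.0444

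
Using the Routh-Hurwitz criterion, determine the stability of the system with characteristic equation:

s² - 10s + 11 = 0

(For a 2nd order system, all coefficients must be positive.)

Coefficients: 1, -10, 11. b=-10 not positive, so system is unstable.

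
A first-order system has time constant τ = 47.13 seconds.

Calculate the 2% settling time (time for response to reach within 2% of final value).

For first-order system, 2% settling time ≈ 4τ = 4 × 47.13 = 188.52 s.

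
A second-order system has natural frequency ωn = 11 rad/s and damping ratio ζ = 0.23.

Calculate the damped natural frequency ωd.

ωd = ωn√(1 - ζ²) = 11√(1 - 0.23²) = 10.71 rad/s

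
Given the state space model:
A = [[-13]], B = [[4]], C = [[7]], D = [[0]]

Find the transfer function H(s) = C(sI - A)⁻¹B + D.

(sI - A)⁻¹ = 1/(s + 13). H(s) = 7 × 4/(s + 13) + 0 = 28/(s + 13).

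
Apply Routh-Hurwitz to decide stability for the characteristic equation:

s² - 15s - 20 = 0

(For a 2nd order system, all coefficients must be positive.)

Coefficients: 1, -15, -20. b=-15, c=-20 not positive, so system is unstable.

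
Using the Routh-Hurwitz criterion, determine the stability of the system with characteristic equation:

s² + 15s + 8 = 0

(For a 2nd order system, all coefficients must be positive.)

Coefficients: 1, 15, 8. All positive, so system is stable.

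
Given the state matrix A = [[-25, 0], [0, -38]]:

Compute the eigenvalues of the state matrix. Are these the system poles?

For diagonal matrix, eigenvalues are diagonal entries: λ₁ = -25, λ₂ = -38. Eigenvalues of A = system poles.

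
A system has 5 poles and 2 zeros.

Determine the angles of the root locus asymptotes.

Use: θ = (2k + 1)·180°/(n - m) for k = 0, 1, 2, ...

n - m = 5 - 2 = 3. Angles: θk = (2k + 1)·180°/3 = 60°, 180°, 300°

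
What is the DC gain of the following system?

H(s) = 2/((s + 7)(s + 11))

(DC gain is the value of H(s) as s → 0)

DC gain = H(0) = 2/(7 × 11) = 2/77 = 0.0260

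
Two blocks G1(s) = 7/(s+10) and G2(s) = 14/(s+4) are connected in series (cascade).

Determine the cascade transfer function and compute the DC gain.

Series: multiply transfer functions. G_eq = 7/(s+10) × 14/(s+4) = 98/((s+10)(s+4)). DC gain = 98/(10×4) = 2.45.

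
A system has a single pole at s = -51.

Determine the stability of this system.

Pole at s = -51 is in the left half-plane. Stable.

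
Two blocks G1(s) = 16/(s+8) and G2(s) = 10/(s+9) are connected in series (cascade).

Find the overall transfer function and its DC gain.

Series: multiply transfer functions. G_eq = 16/(s+8) × 10/(s+9) = 160/((s+8)(s+9)). DC gain = 160/(8×9) = 2.2222.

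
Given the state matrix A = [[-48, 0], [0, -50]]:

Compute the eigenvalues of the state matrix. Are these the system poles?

For diagonal matrix, eigenvalues are diagonal entries: λ₁ = -48, λ₂ = -50. Eigenvalues of A = system poles.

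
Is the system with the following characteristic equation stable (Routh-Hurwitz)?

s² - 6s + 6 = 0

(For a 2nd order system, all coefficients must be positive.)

Coefficients: 1, -6, 6. b=-6 not positive, so system is unstable.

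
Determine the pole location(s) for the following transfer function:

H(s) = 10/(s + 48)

Pole is where denominator = 0: s + 48 = 0, so s = -48.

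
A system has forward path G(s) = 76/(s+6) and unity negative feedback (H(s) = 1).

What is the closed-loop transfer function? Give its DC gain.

T(s) = G/(1+GH) = [76/(s+6)] / [1 + 76/(s+6)] = 76/(s+6+76) = 76/(s+82). DC gain = 76/82 = 0.9268.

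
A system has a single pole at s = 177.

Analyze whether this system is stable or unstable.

Pole at s = 177 is in the right half-plane. Unstable.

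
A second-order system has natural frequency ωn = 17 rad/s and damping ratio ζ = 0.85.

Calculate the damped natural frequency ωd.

ωd = ωn√(1 - ζ²) = 17√(1 - 0.85²) = 8.96 rad/s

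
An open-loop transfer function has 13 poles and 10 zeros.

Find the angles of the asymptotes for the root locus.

n - m = 13 - 10 = 3. Angles: θk = (2k + 1)·180°/3 = 60°, 180°, 300°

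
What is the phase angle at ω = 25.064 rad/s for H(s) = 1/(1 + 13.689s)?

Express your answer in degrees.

Phase = -arctan(ωτ) = -arctan(25.064 × 13.689) = -89.8°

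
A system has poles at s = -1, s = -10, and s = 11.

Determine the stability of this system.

Pole(s) at s = 11 are not in the left half-plane. System is unstable.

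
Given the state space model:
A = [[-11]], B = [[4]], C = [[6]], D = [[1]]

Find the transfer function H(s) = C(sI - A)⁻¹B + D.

(sI - A)⁻¹ = 1/(s + 11). H(s) = 6×4/(s + 11) + 1 = (s + 35)/(s + 11).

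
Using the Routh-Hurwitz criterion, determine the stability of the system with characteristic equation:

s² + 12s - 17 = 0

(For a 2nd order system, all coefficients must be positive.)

Coefficients: 1, 12, -17. c=-17 not positive, so system is unstable.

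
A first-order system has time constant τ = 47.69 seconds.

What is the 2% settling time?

For first-order system, 2% settling time ≈ 4τ = 4 × 47.69 = 190.76 s.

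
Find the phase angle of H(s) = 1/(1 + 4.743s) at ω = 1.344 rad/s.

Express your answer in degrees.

Phase = -arctan(ωτ) = -arctan(1.344 × 4.743) = -81.1°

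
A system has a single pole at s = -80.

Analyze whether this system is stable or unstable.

Pole at s = -80 is in the left half-plane. Stable.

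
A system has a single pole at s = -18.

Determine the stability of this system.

Pole at s = -18 is in the left half-plane. Stable.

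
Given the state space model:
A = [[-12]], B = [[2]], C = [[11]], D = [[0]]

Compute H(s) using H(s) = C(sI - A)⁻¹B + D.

(sI - A)⁻¹ = 1/(s + 12). H(s) = 11 × 2/(s + 12) + 0 = 22/(s + 12).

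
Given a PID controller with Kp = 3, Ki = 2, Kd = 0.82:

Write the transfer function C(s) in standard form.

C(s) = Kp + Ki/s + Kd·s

Substituting values: C(s) = 3 + 2/s + 0.82s = (0.82s² + 3s + 2)/s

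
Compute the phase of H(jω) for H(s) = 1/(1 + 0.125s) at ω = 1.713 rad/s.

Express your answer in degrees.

Phase = -arctan(ωτ) = -arctan(1.713 × 0.125) = -12.1°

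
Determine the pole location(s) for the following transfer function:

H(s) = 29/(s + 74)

Pole is where denominator = 0: s + 74 = 0, so s = -74.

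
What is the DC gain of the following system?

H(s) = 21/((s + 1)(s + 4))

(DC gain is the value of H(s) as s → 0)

DC gain = H(0) = 21/(1 × 4) = 21/4 = 5.25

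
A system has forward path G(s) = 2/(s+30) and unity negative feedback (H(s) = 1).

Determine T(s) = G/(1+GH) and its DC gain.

T(s) = G/(1+GH) = [2/(s+30)] / [1 + 2/(s+30)] = 2/(s+30+2) = 2/(s+32). DC gain = 2/32 = 0.0625.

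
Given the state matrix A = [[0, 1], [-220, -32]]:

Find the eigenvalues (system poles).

det(A - λI) = λ² - (-32)λ + 220 = (λ - (-22))(λ - (-10)). Eigenvalues: -22, -10.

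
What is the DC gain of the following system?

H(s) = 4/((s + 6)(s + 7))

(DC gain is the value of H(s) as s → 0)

DC gain = H(0) = 4/(6 × 7) = 4/42 = 0.0952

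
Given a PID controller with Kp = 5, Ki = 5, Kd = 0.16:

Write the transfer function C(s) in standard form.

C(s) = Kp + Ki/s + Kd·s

Substituting values: C(s) = 5 + 5/s + 0.16s = (0.16s² + 5s + 5)/s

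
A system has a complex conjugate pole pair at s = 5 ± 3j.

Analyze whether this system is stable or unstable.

Real part of poles is 5 (> 0, right half-plane). Unstable.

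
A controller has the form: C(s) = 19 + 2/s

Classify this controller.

This is a Proportional-Integral (PI) controller.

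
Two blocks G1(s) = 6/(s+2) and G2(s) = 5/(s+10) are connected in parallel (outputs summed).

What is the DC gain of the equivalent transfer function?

Parallel: G_eq = G1 + G2. DC gain = G1(0) + G2(0) = 6/2 + 5/10 = 3 + 0.5 = 3.5.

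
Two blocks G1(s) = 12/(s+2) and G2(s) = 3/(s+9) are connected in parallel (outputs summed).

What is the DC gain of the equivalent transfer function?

Parallel: G_eq = G1 + G2. DC gain = G1(0) + G2(0) = 12/2 + 3/9 = 6 + 0.3333 = 6.3333.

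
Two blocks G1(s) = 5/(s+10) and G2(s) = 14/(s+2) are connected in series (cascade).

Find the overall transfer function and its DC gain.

Series: multiply transfer functions. G_eq = 5/(s+10) × 14/(s+2) = 70/((s+10)(s+2)). DC gain = 70/(10×2) = 3.5.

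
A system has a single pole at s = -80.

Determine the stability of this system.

Pole at s = -80 is in the left half-plane. Stable.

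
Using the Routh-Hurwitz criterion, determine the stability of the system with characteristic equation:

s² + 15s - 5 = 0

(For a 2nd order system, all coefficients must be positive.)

Coefficients: 1, 15, -5. c=-5 not positive, so system is unstable.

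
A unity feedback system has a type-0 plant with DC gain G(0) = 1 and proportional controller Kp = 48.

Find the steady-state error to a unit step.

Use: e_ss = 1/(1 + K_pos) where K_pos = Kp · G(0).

K_pos = Kp · G(0) = 48 × 1 = 48. e_ss = 1/(1 + 48) = 0.0204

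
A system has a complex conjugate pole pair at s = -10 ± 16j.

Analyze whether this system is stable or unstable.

Real part of poles is -10 (< 0, left half-plane). Stable.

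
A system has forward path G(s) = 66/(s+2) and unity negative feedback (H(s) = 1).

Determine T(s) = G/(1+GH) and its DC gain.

T(s) = G/(1+GH) = [66/(s+2)] / [1 + 66/(s+2)] = 66/(s+2+66) = 66/(s+68). DC gain = 66/68 = 0.9706.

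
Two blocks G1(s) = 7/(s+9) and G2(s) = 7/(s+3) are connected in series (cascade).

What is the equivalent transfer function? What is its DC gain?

Series: multiply transfer functions. G_eq = 7/(s+9) × 7/(s+3) = 49/((s+9)(s+3)). DC gain = 49/(9×3) = 1.8148.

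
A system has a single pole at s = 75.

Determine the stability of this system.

Pole at s = 75 is in the right half-plane. Unstable.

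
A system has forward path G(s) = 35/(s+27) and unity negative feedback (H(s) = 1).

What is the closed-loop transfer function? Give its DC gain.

T(s) = G/(1+GH) = [35/(s+27)] / [1 + 35/(s+27)] = 35/(s+27+35) = 35/(s+62). DC gain = 35/62 = 0.5645.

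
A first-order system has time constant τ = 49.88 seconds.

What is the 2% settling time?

For first-order system, 2% settling time ≈ 4τ = 4 × 49.88 = 199.52 s.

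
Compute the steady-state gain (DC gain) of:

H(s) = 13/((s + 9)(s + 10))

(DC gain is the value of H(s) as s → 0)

DC gain = H(0) = 13/(9 × 10) = 13/90 = 0.1444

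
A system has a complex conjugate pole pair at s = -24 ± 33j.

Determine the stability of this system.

Real part of poles is -24 (< 0, left half-plane). Stable.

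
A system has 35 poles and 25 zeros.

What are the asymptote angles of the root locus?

n - m = 35 - 25 = 10. Angles: θk = (2k + 1)·180°/10 = 18°, 54°, 90°, 126°, 162°, 198°, 234°, 270°, 306°, 342°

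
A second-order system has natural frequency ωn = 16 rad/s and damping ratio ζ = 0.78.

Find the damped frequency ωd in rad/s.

ωd = ωn√(1 - ζ²) = 16√(1 - 0.78²) = 10.01 rad/s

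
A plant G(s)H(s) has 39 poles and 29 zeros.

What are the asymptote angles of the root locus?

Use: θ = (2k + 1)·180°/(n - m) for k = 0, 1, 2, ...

n - m = 39 - 29 = 10. Angles: θk = (2k + 1)·180°/10 = 18°, 54°, 90°, 126°, 162°, 198°, 234°, 270°, 306°, 342°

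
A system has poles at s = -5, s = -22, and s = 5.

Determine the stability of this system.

Pole(s) at s = 5 are not in the left half-plane. System is unstable.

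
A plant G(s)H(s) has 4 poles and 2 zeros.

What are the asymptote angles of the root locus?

n - m = 4 - 2 = 2. Angles: θk = (2k + 1)·180°/2 = 90°, 270°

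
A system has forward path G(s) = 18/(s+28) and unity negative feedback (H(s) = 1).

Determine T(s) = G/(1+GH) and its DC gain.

T(s) = G/(1+GH) = [18/(s+28)] / [1 + 18/(s+28)] = 18/(s+28+18) = 18/(s+46). DC gain = 18/46 = 0.3913.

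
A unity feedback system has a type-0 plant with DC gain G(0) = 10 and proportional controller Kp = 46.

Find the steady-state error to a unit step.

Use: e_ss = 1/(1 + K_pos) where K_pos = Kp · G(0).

K_pos = Kp · G(0) = 46 × 10 = 460. e_ss = 1/(1 + 460) = 0.0022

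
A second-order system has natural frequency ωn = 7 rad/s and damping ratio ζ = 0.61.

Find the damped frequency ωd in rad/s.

ωd = ωn√(1 - ζ²) = 7√(1 - 0.61²) = 5.55 rad/s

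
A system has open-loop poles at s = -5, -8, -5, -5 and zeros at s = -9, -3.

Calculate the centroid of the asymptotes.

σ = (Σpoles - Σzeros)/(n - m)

σ = (Σpoles - Σzeros)/(n - m) = (-23 - (-12))/(4 - 2) = -11/2 = -5.5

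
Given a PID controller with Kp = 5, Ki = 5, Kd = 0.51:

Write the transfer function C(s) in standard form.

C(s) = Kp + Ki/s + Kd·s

Substituting values: C(s) = 5 + 5/s + 0.51s = (0.51s² + 5s + 5)/s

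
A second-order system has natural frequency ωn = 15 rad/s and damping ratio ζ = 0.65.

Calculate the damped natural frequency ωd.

ωd = ωn√(1 - ζ²) = 15√(1 - 0.65²) = 11.4 rad/s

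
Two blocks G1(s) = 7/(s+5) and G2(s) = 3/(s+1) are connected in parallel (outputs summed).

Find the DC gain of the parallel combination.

Parallel: G_eq = G1 + G2. DC gain = G1(0) + G2(0) = 7/5 + 3/1 = 1.4 + 3 = 4.4.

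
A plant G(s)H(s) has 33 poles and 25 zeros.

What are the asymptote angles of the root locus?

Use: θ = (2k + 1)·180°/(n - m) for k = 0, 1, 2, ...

n - m = 33 - 25 = 8. Angles: θk = (2k + 1)·180°/8 = 22.5°, 67.5°, 112.5°, 157.5°, 202.5°, 247.5°, 292.5°, 337.5°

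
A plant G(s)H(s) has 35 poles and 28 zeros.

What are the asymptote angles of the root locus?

n - m = 35 - 28 = 7. Angles: θk = (2k + 1)·180°/7 = 25.71°, 77.14°, 128.57°, 180°, 231.43°, 282.86°, 334.29°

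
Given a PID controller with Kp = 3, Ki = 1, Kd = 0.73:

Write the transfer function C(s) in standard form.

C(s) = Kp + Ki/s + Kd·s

Substituting values: C(s) = 3 + 1/s + 0.73s = (0.73s² + 3s + 1)/s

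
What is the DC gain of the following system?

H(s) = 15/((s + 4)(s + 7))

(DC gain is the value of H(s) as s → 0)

DC gain = H(0) = 15/(4 × 7) = 15/28 = 0.5357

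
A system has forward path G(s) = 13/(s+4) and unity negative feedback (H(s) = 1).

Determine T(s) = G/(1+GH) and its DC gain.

T(s) = G/(1+GH) = [13/(s+4)] / [1 + 13/(s+4)] = 13/(s+4+13) = 13/(s+17). DC gain = 13/17 = 0.7647.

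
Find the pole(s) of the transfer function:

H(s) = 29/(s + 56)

Pole is where denominator = 0: s + 56 = 0, so s = -56.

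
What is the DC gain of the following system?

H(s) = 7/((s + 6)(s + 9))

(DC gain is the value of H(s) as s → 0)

DC gain = H(0) = 7/(6 × 9) = 7/54 = 0.1296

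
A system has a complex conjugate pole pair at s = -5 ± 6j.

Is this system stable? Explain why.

Real part of poles is -5 (< 0, left half-plane). Stable.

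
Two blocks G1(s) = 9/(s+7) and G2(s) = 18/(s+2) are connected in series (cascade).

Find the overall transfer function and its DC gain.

Series: multiply transfer functions. G_eq = 9/(s+7) × 18/(s+2) = 162/((s+7)(s+2)). DC gain = 162/(7×2) = 11.5714.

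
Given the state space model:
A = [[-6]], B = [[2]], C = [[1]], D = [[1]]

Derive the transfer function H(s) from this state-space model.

(sI - A)⁻¹ = 1/(s + 6). H(s) = 1×2/(s + 6) + 1 = (s + 8)/(s + 6).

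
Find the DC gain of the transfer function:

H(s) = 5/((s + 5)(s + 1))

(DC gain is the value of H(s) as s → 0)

DC gain = H(0) = 5/(5 × 1) = 5/5 = 1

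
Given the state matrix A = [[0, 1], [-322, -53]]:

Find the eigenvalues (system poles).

det(A - λI) = λ² - (-53)λ + 322 = (λ - (-46))(λ - (-7)). Eigenvalues: -46, -7.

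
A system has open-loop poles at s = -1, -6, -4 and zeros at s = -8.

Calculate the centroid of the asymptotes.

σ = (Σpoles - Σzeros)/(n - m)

σ = (Σpoles - Σzeros)/(n - m) = (-11 - (-8))/(3 - 1) = -3/2 = -1.5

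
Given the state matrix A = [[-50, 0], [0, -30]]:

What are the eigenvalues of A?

For diagonal matrix, eigenvalues are diagonal entries: λ₁ = -50, λ₂ = -30.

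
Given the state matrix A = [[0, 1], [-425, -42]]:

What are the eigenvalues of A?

det(A - λI) = λ² - (-42)λ + 425 = (λ - (-25))(λ - (-17)). Eigenvalues: -25, -17.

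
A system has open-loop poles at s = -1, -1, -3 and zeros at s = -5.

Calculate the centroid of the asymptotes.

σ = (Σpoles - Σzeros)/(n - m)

σ = (Σpoles - Σzeros)/(n - m) = (-5 - (-5))/(3 - 1) = 0/2 = 0.0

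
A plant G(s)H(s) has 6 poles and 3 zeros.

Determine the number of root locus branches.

Root locus has n branches where n = number of poles = 6.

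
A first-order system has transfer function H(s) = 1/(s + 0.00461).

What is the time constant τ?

For H(s) = 1/(s + 1/τ), the pole is at -1/τ = -0.00461, so τ = 1/0.00461 = 216.9 s.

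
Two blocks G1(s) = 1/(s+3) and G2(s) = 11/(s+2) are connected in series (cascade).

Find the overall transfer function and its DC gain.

Series: multiply transfer functions. G_eq = 1/(s+3) × 11/(s+2) = 11/((s+3)(s+2)). DC gain = 11/(3×2) = 1.8333.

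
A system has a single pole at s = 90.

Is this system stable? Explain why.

Pole at s = 90 is in the right half-plane. Unstable.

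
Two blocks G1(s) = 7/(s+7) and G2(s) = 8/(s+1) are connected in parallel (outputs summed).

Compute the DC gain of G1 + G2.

Parallel: G_eq = G1 + G2. DC gain = G1(0) + G2(0) = 7/7 + 8/1 = 1 + 8 = 9.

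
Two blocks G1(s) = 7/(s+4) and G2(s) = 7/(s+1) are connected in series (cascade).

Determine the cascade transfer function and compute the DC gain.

Series: multiply transfer functions. G_eq = 7/(s+4) × 7/(s+1) = 49/((s+4)(s+1)). DC gain = 49/(4×1) = 12.25.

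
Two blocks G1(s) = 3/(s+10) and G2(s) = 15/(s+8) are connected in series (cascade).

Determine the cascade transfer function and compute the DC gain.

Series: multiply transfer functions. G_eq = 3/(s+10) × 15/(s+8) = 45/((s+10)(s+8)). DC gain = 45/(10×8) = 0.5625.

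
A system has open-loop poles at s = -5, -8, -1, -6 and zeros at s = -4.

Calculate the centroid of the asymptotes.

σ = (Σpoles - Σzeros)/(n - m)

σ = (Σpoles - Σzeros)/(n - m) = (-20 - (-4))/(4 - 1) = -16/3 = -5.33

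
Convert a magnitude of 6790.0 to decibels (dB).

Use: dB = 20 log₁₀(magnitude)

dB = 20 log₁₀(6790.0) = 76.6 dB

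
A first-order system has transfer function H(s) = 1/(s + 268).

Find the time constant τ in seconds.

For H(s) = 1/(s + 1/τ), the pole is at -1/τ = -268, so τ = 1/268 = 0.0037 s.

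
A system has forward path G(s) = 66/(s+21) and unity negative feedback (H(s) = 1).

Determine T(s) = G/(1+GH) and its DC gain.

T(s) = G/(1+GH) = [66/(s+21)] / [1 + 66/(s+21)] = 66/(s+21+66) = 66/(s+87). DC gain = 66/87 = 0.7586.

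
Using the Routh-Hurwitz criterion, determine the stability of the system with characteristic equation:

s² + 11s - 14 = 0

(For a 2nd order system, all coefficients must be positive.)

Coefficients: 1, 11, -14. c=-14 not positive, so system is unstable.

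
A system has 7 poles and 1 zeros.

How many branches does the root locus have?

Root locus has n branches where n = number of poles = 7.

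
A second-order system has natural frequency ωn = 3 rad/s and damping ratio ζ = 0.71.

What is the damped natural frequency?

ωd = ωn√(1 - ζ²) = 3√(1 - 0.71²) = 2.11 rad/s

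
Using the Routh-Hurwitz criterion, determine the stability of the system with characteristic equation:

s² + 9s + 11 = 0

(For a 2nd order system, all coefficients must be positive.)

Coefficients: 1, 9, 11. All positive, so system is stable.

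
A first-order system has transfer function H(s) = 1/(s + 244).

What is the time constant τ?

For H(s) = 1/(s + 1/τ), the pole is at -1/τ = -244, so τ = 1/244 = 0.0041 s.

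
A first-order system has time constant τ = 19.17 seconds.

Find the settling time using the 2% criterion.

For first-order system, 2% settling time ≈ 4τ = 4 × 19.17 = 76.68 s.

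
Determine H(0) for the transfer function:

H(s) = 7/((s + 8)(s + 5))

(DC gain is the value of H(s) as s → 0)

DC gain = H(0) = 7/(8 × 5) = 7/40 = 0.175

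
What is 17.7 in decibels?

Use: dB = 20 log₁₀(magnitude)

dB = 20 log₁₀(17.7) = 25.0 dB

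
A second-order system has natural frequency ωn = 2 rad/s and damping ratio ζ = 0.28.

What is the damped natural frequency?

ωd = ωn√(1 - ζ²) = 2√(1 - 0.28²) = 1.92 rad/s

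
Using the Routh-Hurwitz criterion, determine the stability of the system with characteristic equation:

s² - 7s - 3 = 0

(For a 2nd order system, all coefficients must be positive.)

Coefficients: 1, -7, -3. b=-7, c=-3 not positive, so system is unstable.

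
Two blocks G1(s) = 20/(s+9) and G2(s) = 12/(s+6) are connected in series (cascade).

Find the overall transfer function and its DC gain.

Series: multiply transfer functions. G_eq = 20/(s+9) × 12/(s+6) = 240/((s+9)(s+6)). DC gain = 240/(9×6) = 4.4444.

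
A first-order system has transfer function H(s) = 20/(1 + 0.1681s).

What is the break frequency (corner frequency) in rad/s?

Corner frequency = 1/τ = 1/0.1681 = 5.949 rad/s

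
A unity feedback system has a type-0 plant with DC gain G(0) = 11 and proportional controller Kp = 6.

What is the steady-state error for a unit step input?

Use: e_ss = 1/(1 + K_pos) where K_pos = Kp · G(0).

K_pos = Kp · G(0) = 6 × 11 = 66. e_ss = 1/(1 + 66) = 0.0149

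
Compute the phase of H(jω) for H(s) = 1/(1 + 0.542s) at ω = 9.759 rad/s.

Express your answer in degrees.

Phase = -arctan(ωτ) = -arctan(9.759 × 0.542) = -79.3°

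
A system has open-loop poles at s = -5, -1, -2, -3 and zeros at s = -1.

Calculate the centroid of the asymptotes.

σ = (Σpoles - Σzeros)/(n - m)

σ = (Σpoles - Σzeros)/(n - m) = (-11 - (-1))/(4 - 1) = -10/3 = -3.33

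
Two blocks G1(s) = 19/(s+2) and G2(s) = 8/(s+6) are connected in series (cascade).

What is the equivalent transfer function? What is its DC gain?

Series: multiply transfer functions. G_eq = 19/(s+2) × 8/(s+6) = 152/((s+2)(s+6)). DC gain = 152/(2×6) = 12.6667.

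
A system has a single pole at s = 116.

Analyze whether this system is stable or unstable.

Pole at s = 116 is in the right half-plane. Unstable.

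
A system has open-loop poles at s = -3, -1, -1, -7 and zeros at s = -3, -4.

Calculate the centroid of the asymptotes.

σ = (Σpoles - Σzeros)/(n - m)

σ = (Σpoles - Σzeros)/(n - m) = (-12 - (-7))/(4 - 2) = -5/2 = -2.5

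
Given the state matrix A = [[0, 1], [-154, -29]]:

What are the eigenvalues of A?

det(A - λI) = λ² - (-29)λ + 154 = (λ - (-22))(λ - (-7)). Eigenvalues: -22, -7.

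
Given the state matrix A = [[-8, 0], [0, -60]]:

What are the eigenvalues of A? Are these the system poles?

For diagonal matrix, eigenvalues are diagonal entries: λ₁ = -8, λ₂ = -60. Eigenvalues of A = system poles.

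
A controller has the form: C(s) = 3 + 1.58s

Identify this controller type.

This is a Proportional-Derivative (PD) controller.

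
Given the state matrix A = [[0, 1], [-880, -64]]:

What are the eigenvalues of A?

det(A - λI) = λ² - (-64)λ + 880 = (λ - (-20))(λ - (-44)). Eigenvalues: -20, -44.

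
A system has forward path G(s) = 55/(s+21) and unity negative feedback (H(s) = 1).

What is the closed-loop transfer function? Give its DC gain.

T(s) = G/(1+GH) = [55/(s+21)] / [1 + 55/(s+21)] = 55/(s+21+55) = 55/(s+76). DC gain = 55/76 = 0.7237.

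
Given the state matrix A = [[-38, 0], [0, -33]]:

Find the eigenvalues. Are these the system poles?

For diagonal matrix, eigenvalues are diagonal entries: λ₁ = -38, λ₂ = -33. Eigenvalues of A = system poles.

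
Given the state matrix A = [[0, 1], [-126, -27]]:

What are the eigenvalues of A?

det(A - λI) = λ² - (-27)λ + 126 = (λ - (-6))(λ - (-21)). Eigenvalues: -6, -21.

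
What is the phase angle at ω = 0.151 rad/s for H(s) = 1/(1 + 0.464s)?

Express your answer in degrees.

Phase = -arctan(ωτ) = -arctan(0.151 × 0.464) = -4.0°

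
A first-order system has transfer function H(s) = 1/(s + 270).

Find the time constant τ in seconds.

For H(s) = 1/(s + 1/τ), the pole is at -1/τ = -270, so τ = 1/270 = 0.0037 s.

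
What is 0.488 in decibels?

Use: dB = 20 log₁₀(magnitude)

dB = 20 log₁₀(0.488) = -6.2 dB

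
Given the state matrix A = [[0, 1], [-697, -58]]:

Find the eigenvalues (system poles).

det(A - λI) = λ² - (-58)λ + 697 = (λ - (-41))(λ - (-17)). Eigenvalues: -41, -17.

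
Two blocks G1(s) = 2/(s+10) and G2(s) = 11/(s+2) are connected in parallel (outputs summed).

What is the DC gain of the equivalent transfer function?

Parallel: G_eq = G1 + G2. DC gain = G1(0) + G2(0) = 2/10 + 11/2 = 0.2 + 5.5 = 5.7.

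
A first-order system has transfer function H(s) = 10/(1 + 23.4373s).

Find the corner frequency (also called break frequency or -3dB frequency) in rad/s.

Corner frequency = 1/τ = 1/23.4373 = 0.043 rad/s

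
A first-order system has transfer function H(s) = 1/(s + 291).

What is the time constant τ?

For H(s) = 1/(s + 1/τ), the pole is at -1/τ = -291, so τ = 1/291 = 0.0034 s.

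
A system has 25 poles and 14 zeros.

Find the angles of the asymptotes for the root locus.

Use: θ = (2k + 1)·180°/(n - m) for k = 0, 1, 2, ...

n - m = 25 - 14 = 11. Angles: θk = (2k + 1)·180°/11 = 16.36°, 49.09°, 81.82°, 114.55°, 147.27°, 180°, 212.73°, 245.45°, 278.18°, 310.91°, 343.64°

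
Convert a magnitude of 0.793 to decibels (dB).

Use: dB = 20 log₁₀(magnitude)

dB = 20 log₁₀(0.793) = -2.0 dB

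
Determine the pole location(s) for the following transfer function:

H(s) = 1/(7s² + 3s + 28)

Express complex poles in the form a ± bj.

Discriminant = 3² - 4×7×28 = 9 - 784 = -775 < 0, so the poles are a complex conjugate pair s = (-3 ± j√775)/(2×7). Real part = -3/(2×7) = -3/14 ≈ -0.2143; imaginary part = ±√775/(2×7) ≈ 1.9885. Poles: s = -0.2143 ± 1.9885j.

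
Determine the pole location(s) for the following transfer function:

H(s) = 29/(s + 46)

Pole is where denominator = 0: s + 46 = 0, so s = -46.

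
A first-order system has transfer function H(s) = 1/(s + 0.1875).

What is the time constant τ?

For H(s) = 1/(s + 1/τ), the pole is at -1/τ = -0.1875, so τ = 1/0.1875 = 5.3333 s.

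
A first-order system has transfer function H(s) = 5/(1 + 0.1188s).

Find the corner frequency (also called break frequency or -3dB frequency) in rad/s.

Corner frequency = 1/τ = 1/0.1188 = 8.418 rad/s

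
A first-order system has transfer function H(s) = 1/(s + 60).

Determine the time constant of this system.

For H(s) = 1/(s + 1/τ), the pole is at -1/τ = -60, so τ = 1/60 = 0.0167 s.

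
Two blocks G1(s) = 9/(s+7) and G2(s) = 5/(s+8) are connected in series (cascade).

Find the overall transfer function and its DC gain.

Series: multiply transfer functions. G_eq = 9/(s+7) × 5/(s+8) = 45/((s+7)(s+8)). DC gain = 45/(7×8) = 0.8036.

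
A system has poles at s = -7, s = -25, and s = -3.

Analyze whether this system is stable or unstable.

All poles are in the left half-plane. System is stable.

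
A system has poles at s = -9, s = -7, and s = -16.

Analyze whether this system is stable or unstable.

All poles are in the left half-plane. System is stable.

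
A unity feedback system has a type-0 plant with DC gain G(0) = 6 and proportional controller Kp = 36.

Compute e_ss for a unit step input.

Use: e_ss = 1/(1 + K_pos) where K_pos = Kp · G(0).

K_pos = Kp · G(0) = 36 × 6 = 216. e_ss = 1/(1 + 216) = 0.0046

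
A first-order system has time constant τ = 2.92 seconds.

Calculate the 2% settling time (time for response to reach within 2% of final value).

For first-order system, 2% settling time ≈ 4τ = 4 × 2.92 = 11.68 s.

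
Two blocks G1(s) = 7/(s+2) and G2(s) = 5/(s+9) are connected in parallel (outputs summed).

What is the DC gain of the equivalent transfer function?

Parallel: G_eq = G1 + G2. DC gain = G1(0) + G2(0) = 7/2 + 5/9 = 3.5 + 0.5556 = 4.0556.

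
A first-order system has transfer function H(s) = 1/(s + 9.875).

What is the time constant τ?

For H(s) = 1/(s + 1/τ), the pole is at -1/τ = -9.875, so τ = 1/9.875 = 0.1013 s.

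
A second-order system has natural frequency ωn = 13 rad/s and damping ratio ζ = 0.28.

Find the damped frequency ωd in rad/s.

ωd = ωn√(1 - ζ²) = 13√(1 - 0.28²) = 12.48 rad/s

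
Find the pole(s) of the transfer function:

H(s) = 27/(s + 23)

Pole is where denominator = 0: s + 23 = 0, so s = -23.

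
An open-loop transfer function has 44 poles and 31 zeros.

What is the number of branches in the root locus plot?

Root locus has n branches where n = number of poles = 44.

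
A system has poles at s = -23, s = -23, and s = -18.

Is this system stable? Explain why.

All poles are in the left half-plane. System is stable.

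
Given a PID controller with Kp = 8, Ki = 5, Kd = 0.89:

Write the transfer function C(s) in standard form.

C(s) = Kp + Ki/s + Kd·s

Substituting values: C(s) = 8 + 5/s + 0.89s = (0.89s² + 8s + 5)/s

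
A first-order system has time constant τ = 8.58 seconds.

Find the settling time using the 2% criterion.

For first-order system, 2% settling time ≈ 4τ = 4 × 8.58 = 34.32 s.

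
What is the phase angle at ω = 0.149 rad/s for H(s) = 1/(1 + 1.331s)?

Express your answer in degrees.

Phase = -arctan(ωτ) = -arctan(0.149 × 1.331) = -11.2°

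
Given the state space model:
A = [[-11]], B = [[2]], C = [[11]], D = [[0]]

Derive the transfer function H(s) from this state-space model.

(sI - A)⁻¹ = 1/(s + 11). H(s) = 11 × 2/(s + 11) + 0 = 22/(s + 11).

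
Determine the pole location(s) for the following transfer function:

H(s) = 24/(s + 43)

Pole is where denominator = 0: s + 43 = 0, so s = -43.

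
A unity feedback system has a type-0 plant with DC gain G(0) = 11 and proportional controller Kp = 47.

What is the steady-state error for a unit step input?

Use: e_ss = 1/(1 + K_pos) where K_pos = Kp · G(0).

K_pos = Kp · G(0) = 47 × 11 = 517. e_ss = 1/(1 + 517) = 0.0019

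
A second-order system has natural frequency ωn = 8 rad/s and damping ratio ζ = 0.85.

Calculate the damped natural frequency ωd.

ωd = ωn√(1 - ζ²) = 8√(1 - 0.85²) = 4.21 rad/s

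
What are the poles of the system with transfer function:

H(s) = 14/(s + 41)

Pole is where denominator = 0: s + 41 = 0, so s = -41.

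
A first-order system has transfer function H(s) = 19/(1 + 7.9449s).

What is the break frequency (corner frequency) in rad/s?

Corner frequency = 1/τ = 1/7.9449 = 0.126 rad/s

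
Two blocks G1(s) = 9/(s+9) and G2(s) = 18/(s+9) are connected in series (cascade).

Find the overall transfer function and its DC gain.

Series: multiply transfer functions. G_eq = 9/(s+9) × 18/(s+9) = 162/((s+9)(s+9)). DC gain = 162/(9×9) = 2.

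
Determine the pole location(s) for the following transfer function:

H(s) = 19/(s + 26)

Pole is where denominator = 0: s + 26 = 0, so s = -26.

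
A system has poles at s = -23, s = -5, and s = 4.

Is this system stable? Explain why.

Pole(s) at s = 4 are not in the left half-plane. System is unstable.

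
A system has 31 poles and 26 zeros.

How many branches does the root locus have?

Root locus has n branches where n = number of poles = 31.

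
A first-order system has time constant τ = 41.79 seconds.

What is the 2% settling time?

For first-order system, 2% settling time ≈ 4τ = 4 × 41.79 = 167.16 s.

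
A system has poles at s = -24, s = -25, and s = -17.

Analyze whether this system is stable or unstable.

All poles are in the left half-plane. System is stable.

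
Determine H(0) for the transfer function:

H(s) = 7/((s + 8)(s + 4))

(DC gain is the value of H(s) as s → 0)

DC gain = H(0) = 7/(8 × 4) = 7/32 = 0.21875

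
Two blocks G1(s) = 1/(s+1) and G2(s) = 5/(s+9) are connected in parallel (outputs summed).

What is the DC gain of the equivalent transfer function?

Parallel: G_eq = G1 + G2. DC gain = G1(0) + G2(0) = 1/1 + 5/9 = 1 + 0.5556 = 1.5556.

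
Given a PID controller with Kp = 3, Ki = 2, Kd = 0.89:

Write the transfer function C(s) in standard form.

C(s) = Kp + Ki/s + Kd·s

Substituting values: C(s) = 3 + 2/s + 0.89s = (0.89s² + 3s + 2)/s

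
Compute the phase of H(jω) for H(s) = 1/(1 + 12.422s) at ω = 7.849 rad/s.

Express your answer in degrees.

Phase = -arctan(ωτ) = -arctan(7.849 × 12.422) = -89.4°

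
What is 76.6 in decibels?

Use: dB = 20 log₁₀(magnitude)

dB = 20 log₁₀(76.6) = 37.7 dB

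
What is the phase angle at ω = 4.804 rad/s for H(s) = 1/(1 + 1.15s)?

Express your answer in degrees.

Phase = -arctan(ωτ) = -arctan(4.804 × 1.15) = -79.7°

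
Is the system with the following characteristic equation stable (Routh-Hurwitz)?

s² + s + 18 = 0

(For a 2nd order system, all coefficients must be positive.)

Coefficients: 1, 1, 18. All positive, so system is stable.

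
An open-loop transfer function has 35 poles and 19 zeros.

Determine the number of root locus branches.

Root locus has n branches where n = number of poles = 35.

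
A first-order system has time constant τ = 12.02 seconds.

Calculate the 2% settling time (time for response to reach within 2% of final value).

For first-order system, 2% settling time ≈ 4τ = 4 × 12.02 = 48.08 s.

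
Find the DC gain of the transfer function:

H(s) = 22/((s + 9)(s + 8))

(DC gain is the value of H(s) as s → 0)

DC gain = H(0) = 22/(9 × 8) = 22/72 = 0.3056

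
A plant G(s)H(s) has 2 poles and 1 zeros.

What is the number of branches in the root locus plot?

Root locus has n branches where n = number of poles = 2.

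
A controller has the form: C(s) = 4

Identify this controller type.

This is a Proportional (P) controller.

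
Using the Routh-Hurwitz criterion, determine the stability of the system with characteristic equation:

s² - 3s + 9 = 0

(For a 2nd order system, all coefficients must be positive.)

Coefficients: 1, -3, 9. b=-3 not positive, so system is unstable.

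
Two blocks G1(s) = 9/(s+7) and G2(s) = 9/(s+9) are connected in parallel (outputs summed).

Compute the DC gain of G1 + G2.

Parallel: G_eq = G1 + G2. DC gain = G1(0) + G2(0) = 9/7 + 9/9 = 1.2857 + 1 = 2.2857.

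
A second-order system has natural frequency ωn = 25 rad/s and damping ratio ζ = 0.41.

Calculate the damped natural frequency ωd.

ωd = ωn√(1 - ζ²) = 25√(1 - 0.41²) = 22.8 rad/s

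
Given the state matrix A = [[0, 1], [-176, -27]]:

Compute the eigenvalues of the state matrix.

det(A - λI) = λ² - (-27)λ + 176 = (λ - (-16))(λ - (-11)). Eigenvalues: -16, -11.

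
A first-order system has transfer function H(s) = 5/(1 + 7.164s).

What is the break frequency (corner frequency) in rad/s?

Corner frequency = 1/τ = 1/7.164 = 0.14 rad/s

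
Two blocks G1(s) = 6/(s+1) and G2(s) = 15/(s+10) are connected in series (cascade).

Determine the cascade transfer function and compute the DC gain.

Series: multiply transfer functions. G_eq = 6/(s+1) × 15/(s+10) = 90/((s+1)(s+10)). DC gain = 90/(1×10) = 9.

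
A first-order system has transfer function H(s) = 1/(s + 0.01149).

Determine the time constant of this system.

For H(s) = 1/(s + 1/τ), the pole is at -1/τ = -0.01149, so τ = 1/0.01149 = 87.03 s.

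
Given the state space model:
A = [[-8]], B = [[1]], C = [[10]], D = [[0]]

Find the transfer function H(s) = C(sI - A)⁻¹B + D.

(sI - A)⁻¹ = 1/(s + 8). H(s) = 10 × 1/(s + 8) + 0 = 10/(s + 8).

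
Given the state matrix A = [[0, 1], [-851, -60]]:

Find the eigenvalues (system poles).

det(A - λI) = λ² - (-60)λ + 851 = (λ - (-37))(λ - (-23)). Eigenvalues: -37, -23.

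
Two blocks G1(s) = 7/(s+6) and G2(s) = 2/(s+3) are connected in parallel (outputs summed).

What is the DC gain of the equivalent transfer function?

Parallel: G_eq = G1 + G2. DC gain = G1(0) + G2(0) = 7/6 + 2/3 = 1.1667 + 0.6667 = 1.8333.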